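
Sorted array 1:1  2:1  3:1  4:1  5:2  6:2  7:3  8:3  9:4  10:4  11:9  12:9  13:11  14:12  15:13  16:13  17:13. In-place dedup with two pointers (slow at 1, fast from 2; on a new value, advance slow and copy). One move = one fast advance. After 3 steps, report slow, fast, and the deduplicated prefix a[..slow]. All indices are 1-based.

slow=1, fast=5, prefix=[1]

(s=1,f=2) a[fast]=1=a[slow] dup → fast++
(s=1,f=3) a[fast]=1=a[slow] dup → fast++
(s=1,f=4) a[fast]=1=a[slow] dup → fast++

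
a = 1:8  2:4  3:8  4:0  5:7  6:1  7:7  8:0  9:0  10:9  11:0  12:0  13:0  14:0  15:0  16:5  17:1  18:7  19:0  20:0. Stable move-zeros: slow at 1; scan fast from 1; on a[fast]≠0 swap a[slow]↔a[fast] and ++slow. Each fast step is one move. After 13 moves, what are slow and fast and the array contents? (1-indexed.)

(s=1,f=1) a[fast]=8≠0 swap→a[1]=8 → slow++,fast++
(s=2,f=2) a[fast]=4≠0 swap→a[2]=4 → slow++,fast++
(s=3,f=3) a[fast]=8≠0 swap→a[3]=8 → slow++,fast++
(s=4,f=4) a[fast]=0 → fast++
(s=4,f=5) a[fast]=7≠0 swap→a[4]=7 → slow++,fast++
(s=5,f=6) a[fast]=1≠0 swap→a[5]=1 → slow++,fast++
(s=6,f=7) a[fast]=7≠0 swap→a[6]=7 → slow++,fast++
(s=7,f=8) a[fast]=0 → fast++
(s=7,f=9) a[fast]=0 → fast++
(s=7,f=10) a[fast]=9≠0 swap→a[7]=9 → slow++,fast++
(s=8,f=11) a[fast]=0 → fast++
(s=8,f=12) a[fast]=0 → fast++
(s=8,f=13) a[fast]=0 → fast++

slow=8, fast=14, a=[8, 4, 8, 7, 1, 7, 9, 0, 0, 0, 0, 0, 0, 0, 0, 5, 1, 7, 0, 0]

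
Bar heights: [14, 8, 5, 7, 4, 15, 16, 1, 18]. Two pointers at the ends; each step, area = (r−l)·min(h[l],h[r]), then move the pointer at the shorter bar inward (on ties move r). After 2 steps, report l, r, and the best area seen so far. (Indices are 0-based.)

l=2, r=8, best area=112

[0,8] min(14,18)*8=112 best=112 * → l++
[1,8] min(8,18)*7=56 best=112 → l++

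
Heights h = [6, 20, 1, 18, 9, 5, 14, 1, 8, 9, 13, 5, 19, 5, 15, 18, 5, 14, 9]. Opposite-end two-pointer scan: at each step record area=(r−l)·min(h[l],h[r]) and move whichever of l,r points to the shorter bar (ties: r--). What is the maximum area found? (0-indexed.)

l=0 r=18: min(6,9)*18=108 best=108 *, l++
l=1 r=18: min(20,9)*17=153 best=153 *, r--
l=1 r=17: min(20,14)*16=224 best=224 *, r--
l=1 r=16: min(20,5)*15=75 best=224, r--
l=1 r=15: min(20,18)*14=252 best=252 *, r--
l=1 r=14: min(20,15)*13=195 best=252, r--
l=1 r=13: min(20,5)*12=60 best=252, r--
l=1 r=12: min(20,19)*11=209 best=252, r--
l=1 r=11: min(20,5)*10=50 best=252, r--
l=1 r=10: min(20,13)*9=117 best=252, r--
l=1 r=9: min(20,9)*8=72 best=252, r--
l=1 r=8: min(20,8)*7=56 best=252, r--
l=1 r=7: min(20,1)*6=6 best=252, r--
l=1 r=6: min(20,14)*5=70 best=252, r--
l=1 r=5: min(20,5)*4=20 best=252, r--
l=1 r=4: min(20,9)*3=27 best=252, r--
l=1 r=3: min(20,18)*2=36 best=252, r--
l=1 r=2: min(20,1)*1=1 best=252, r--

max area = 252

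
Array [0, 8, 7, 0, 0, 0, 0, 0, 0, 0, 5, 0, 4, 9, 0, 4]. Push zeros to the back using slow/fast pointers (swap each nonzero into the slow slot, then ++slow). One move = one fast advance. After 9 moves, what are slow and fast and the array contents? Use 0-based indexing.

(s=0,f=0) a[fast]=0 → fast++
(s=0,f=1) a[fast]=8≠0 swap→a[0]=8 → slow++,fast++
(s=1,f=2) a[fast]=7≠0 swap→a[1]=7 → slow++,fast++
(s=2,f=3) a[fast]=0 → fast++
(s=2,f=4) a[fast]=0 → fast++
(s=2,f=5) a[fast]=0 → fast++
(s=2,f=6) a[fast]=0 → fast++
(s=2,f=7) a[fast]=0 → fast++
(s=2,f=8) a[fast]=0 → fast++

slow=2, fast=9, a=[8, 7, 0, 0, 0, 0, 0, 0, 0, 0, 5, 0, 4, 9, 0, 4]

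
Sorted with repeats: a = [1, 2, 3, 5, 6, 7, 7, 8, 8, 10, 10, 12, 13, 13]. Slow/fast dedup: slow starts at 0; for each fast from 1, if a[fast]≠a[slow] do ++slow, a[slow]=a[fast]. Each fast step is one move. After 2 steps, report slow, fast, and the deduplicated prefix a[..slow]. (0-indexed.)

slow=2, fast=3, prefix=[1, 2, 3]

(s=0,f=1) a[fast]=2≠a[slow]=1 write a[1]=2 → slow++,fast++
(s=1,f=2) a[fast]=3≠a[slow]=2 write a[2]=3 → slow++,fast++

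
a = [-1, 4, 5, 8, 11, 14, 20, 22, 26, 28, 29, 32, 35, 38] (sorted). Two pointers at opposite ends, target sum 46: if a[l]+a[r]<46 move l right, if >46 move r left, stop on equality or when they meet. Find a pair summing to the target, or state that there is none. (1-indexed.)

(8, 38)

l=1 r=14: -1+38=37 <46, l++
l=2 r=14: 4+38=42 <46, l++
l=3 r=14: 5+38=43 <46, l++
l=4 r=14: 8+38=46, found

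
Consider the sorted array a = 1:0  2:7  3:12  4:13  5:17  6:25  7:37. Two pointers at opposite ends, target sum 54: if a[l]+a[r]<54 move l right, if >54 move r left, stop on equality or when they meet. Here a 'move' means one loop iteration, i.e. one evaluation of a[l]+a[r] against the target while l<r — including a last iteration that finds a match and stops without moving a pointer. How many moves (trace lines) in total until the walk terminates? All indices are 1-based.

5 moves

[1,7] 0+37=37 <54 → l++
[2,7] 7+37=44 <54 → l++
[3,7] 12+37=49 <54 → l++
[4,7] 13+37=50 <54 → l++
[5,7] 17+37=54 → found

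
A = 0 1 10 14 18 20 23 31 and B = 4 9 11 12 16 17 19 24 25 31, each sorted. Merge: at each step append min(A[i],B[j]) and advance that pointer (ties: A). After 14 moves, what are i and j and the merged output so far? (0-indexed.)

i=0 j=0: A[i]=0<=B[j]=4 take 0, i++
i=1 j=0: A[i]=1<=B[j]=4 take 1, i++
i=2 j=0: A[i]=10>B[j]=4 take 4, j++
i=2 j=1: A[i]=10>B[j]=9 take 9, j++
i=2 j=2: A[i]=10<=B[j]=11 take 10, i++
i=3 j=2: A[i]=14>B[j]=11 take 11, j++
i=3 j=3: A[i]=14>B[j]=12 take 12, j++
i=3 j=4: A[i]=14<=B[j]=16 take 14, i++
i=4 j=4: A[i]=18>B[j]=16 take 16, j++
i=4 j=5: A[i]=18>B[j]=17 take 17, j++
i=4 j=6: A[i]=18<=B[j]=19 take 18, i++
i=5 j=6: A[i]=20>B[j]=19 take 19, j++
i=5 j=7: A[i]=20<=B[j]=24 take 20, i++
i=6 j=7: A[i]=23<=B[j]=24 take 23, i++

i=7, j=7, merged so far=[0, 1, 4, 9, 10, 11, 12, 14, 16, 17, 18, 19, 20, 23]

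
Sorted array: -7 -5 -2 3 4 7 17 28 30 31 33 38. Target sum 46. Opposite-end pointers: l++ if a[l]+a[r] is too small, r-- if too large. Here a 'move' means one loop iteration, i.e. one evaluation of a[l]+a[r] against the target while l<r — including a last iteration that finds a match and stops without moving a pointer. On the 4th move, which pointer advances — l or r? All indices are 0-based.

[0,11] -7+38=31 <46 → l++
[1,11] -5+38=33 <46 → l++
[2,11] -2+38=36 <46 → l++
[3,11] 3+38=41 <46 → l++

l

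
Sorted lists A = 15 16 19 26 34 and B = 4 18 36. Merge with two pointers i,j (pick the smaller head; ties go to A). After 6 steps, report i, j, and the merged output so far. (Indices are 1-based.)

i=5, j=3, merged so far=[4, 15, 16, 18, 19, 26]

i=1 j=1: A[i]=15>B[j]=4 take 4, j++
i=1 j=2: A[i]=15<=B[j]=18 take 15, i++
i=2 j=2: A[i]=16<=B[j]=18 take 16, i++
i=3 j=2: A[i]=19>B[j]=18 take 18, j++
i=3 j=3: A[i]=19<=B[j]=36 take 19, i++
i=4 j=3: A[i]=26<=B[j]=36 take 26, i++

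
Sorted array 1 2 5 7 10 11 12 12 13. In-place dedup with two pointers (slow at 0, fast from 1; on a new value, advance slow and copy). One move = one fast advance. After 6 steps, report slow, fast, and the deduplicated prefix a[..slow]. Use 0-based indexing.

slow=6, fast=7, prefix=[1, 2, 5, 7, 10, 11, 12]

slow=0 fast=1: a[fast]=2≠a[slow]=1 write a[1]=2, slow++,fast++
slow=1 fast=2: a[fast]=5≠a[slow]=2 write a[2]=5, slow++,fast++
slow=2 fast=3: a[fast]=7≠a[slow]=5 write a[3]=7, slow++,fast++
slow=3 fast=4: a[fast]=10≠a[slow]=7 write a[4]=10, slow++,fast++
slow=4 fast=5: a[fast]=11≠a[slow]=10 write a[5]=11, slow++,fast++
slow=5 fast=6: a[fast]=12≠a[slow]=11 write a[6]=12, slow++,fast++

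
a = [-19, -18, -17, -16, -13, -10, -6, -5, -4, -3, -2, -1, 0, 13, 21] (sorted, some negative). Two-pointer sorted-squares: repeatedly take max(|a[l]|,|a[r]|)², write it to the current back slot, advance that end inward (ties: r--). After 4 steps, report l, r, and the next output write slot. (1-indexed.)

l=4, r=14, next write slot=11

[1,15] |-19|<=|21| out[15]=441 → r--
[1,14] |-19|>|13| out[14]=361 → l++
[2,14] |-18|>|13| out[13]=324 → l++
[3,14] |-17|>|13| out[12]=289 → l++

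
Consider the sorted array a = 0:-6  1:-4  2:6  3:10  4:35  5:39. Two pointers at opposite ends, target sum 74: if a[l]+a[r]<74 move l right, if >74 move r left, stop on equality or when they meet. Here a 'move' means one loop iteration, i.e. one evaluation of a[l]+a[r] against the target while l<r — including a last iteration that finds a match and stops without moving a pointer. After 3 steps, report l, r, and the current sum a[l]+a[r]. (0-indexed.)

l=3, r=5, sum=49

[0,5] -6+39=33 <74 → l++
[1,5] -4+39=35 <74 → l++
[2,5] 6+39=45 <74 → l++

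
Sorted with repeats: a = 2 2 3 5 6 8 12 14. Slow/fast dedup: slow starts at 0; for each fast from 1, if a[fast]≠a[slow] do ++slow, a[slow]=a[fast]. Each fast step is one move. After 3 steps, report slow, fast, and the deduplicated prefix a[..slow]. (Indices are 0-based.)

slow=0 fast=1: a[fast]=2=a[slow] dup, fast++
slow=0 fast=2: a[fast]=3≠a[slow]=2 write a[1]=3, slow++,fast++
slow=1 fast=3: a[fast]=5≠a[slow]=3 write a[2]=5, slow++,fast++

slow=2, fast=4, prefix=[2, 3, 5]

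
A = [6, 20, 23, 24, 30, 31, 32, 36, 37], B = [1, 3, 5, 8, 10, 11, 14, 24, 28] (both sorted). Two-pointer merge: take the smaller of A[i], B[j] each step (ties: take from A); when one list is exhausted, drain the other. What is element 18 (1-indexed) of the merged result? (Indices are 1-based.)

i=1 j=1: A[i]=6>B[j]=1 take 1, j++
i=1 j=2: A[i]=6>B[j]=3 take 3, j++
i=1 j=3: A[i]=6>B[j]=5 take 5, j++
i=1 j=4: A[i]=6<=B[j]=8 take 6, i++
i=2 j=4: A[i]=20>B[j]=8 take 8, j++
i=2 j=5: A[i]=20>B[j]=10 take 10, j++
i=2 j=6: A[i]=20>B[j]=11 take 11, j++
i=2 j=7: A[i]=20>B[j]=14 take 14, j++
i=2 j=8: A[i]=20<=B[j]=24 take 20, i++
i=3 j=8: A[i]=23<=B[j]=24 take 23, i++
i=4 j=8: A[i]=24<=B[j]=24 take 24, i++
i=5 j=8: A[i]=30>B[j]=24 take 24, j++
i=5 j=9: A[i]=30>B[j]=28 take 28, j++
i=5 j=10: B done, take A[i]=30, i++
i=6 j=10: B done, take A[i]=31, i++
i=7 j=10: B done, take A[i]=32, i++
i=8 j=10: B done, take A[i]=36, i++
i=9 j=10: B done, take A[i]=37, i++

merged[18] = 37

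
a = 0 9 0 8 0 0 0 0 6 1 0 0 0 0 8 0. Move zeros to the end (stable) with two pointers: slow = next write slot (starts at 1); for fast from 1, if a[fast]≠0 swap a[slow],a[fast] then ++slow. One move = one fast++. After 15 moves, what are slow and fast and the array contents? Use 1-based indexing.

slow=6, fast=16, a=[9, 8, 6, 1, 8, 0, 0, 0, 0, 0, 0, 0, 0, 0, 0, 0]

(s=1,f=1) a[fast]=0 → fast++
(s=1,f=2) a[fast]=9≠0 swap→a[1]=9 → slow++,fast++
(s=2,f=3) a[fast]=0 → fast++
(s=2,f=4) a[fast]=8≠0 swap→a[2]=8 → slow++,fast++
(s=3,f=5) a[fast]=0 → fast++
(s=3,f=6) a[fast]=0 → fast++
(s=3,f=7) a[fast]=0 → fast++
(s=3,f=8) a[fast]=0 → fast++
(s=3,f=9) a[fast]=6≠0 swap→a[3]=6 → slow++,fast++
(s=4,f=10) a[fast]=1≠0 swap→a[4]=1 → slow++,fast++
(s=5,f=11) a[fast]=0 → fast++
(s=5,f=12) a[fast]=0 → fast++
(s=5,f=13) a[fast]=0 → fast++
(s=5,f=14) a[fast]=0 → fast++
(s=5,f=15) a[fast]=8≠0 swap→a[5]=8 → slow++,fast++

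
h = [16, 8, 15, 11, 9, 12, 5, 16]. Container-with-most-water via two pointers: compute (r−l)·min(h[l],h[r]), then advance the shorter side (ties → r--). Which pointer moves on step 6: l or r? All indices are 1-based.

l=1 r=8: min(16,16)*7=112 best=112 *, r--
l=1 r=7: min(16,5)*6=30 best=112, r--
l=1 r=6: min(16,12)*5=60 best=112, r--
l=1 r=5: min(16,9)*4=36 best=112, r--
l=1 r=4: min(16,11)*3=33 best=112, r--
l=1 r=3: min(16,15)*2=30 best=112, r--

r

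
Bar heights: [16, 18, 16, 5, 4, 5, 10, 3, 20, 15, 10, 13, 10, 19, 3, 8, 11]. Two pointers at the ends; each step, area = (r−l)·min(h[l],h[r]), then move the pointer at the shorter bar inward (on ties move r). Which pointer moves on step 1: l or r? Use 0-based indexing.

r

[0,16] min(16,11)*16=176 best=176 * → r--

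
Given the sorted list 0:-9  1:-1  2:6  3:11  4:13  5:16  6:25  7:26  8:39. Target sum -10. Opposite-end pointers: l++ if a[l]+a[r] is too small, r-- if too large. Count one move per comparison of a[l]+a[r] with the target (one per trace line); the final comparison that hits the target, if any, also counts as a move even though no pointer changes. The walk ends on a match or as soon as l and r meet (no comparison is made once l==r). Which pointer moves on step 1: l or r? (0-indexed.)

[0,8] -9+39=30 >-10 → r--

r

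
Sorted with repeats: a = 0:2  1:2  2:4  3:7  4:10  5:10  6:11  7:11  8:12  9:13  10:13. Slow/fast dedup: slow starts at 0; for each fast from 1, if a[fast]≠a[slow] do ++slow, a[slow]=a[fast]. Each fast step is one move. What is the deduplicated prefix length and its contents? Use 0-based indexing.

slow=0 fast=1: a[fast]=2=a[slow] dup, fast++
slow=0 fast=2: a[fast]=4≠a[slow]=2 write a[1]=4, slow++,fast++
slow=1 fast=3: a[fast]=7≠a[slow]=4 write a[2]=7, slow++,fast++
slow=2 fast=4: a[fast]=10≠a[slow]=7 write a[3]=10, slow++,fast++
slow=3 fast=5: a[fast]=10=a[slow] dup, fast++
slow=3 fast=6: a[fast]=11≠a[slow]=10 write a[4]=11, slow++,fast++
slow=4 fast=7: a[fast]=11=a[slow] dup, fast++
slow=4 fast=8: a[fast]=12≠a[slow]=11 write a[5]=12, slow++,fast++
slow=5 fast=9: a[fast]=13≠a[slow]=12 write a[6]=13, slow++,fast++
slow=6 fast=10: a[fast]=13=a[slow] dup, fast++

length 7; prefix = [2, 4, 7, 10, 11, 12, 13]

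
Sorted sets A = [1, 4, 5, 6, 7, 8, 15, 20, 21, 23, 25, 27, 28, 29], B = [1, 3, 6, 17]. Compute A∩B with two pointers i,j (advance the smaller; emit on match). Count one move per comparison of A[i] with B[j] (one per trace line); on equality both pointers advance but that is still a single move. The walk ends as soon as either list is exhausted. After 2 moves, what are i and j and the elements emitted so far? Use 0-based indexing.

i=0 j=0: 1==1 emit, i++,j++
i=1 j=1: 4>3, j++

i=1, j=2, emitted=[1]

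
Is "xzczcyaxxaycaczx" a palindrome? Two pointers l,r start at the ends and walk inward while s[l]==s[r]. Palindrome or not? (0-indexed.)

[0,15] 'x'=='x' → l++,r--
[1,14] 'z'=='z' → l++,r--
[2,13] 'c'=='c' → l++,r--
[3,12] 'z'!='a' → stop

not a palindrome (mismatch at 3,12)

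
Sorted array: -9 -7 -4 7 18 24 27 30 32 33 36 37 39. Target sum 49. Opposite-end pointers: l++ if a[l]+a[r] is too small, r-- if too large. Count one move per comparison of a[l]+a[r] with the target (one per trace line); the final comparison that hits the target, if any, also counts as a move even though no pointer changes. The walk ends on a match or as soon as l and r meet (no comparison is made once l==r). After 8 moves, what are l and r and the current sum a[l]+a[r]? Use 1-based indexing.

l=5, r=9, sum=50

l=1 r=13: -9+39=30 <49, l++
l=2 r=13: -7+39=32 <49, l++
l=3 r=13: -4+39=35 <49, l++
l=4 r=13: 7+39=46 <49, l++
l=5 r=13: 18+39=57 >49, r--
l=5 r=12: 18+37=55 >49, r--
l=5 r=11: 18+36=54 >49, r--
l=5 r=10: 18+33=51 >49, r--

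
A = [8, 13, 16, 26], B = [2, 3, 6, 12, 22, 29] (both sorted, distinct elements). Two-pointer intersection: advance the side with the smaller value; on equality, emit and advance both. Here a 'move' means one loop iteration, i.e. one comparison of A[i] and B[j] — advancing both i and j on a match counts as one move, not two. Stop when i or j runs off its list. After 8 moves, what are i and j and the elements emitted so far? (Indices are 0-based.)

i=3, j=5, emitted=[]

i=0 j=0: 8>2, j++
i=0 j=1: 8>3, j++
i=0 j=2: 8>6, j++
i=0 j=3: 8<12, i++
i=1 j=3: 13>12, j++
i=1 j=4: 13<22, i++
i=2 j=4: 16<22, i++
i=3 j=4: 26>22, j++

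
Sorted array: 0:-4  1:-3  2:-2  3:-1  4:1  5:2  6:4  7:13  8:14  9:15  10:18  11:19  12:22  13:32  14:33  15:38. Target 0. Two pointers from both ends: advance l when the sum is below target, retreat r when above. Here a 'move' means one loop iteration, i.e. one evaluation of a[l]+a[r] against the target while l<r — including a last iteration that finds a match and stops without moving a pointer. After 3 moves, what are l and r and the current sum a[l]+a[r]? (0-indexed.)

[0,15] -4+38=34 >0 → r--
[0,14] -4+33=29 >0 → r--
[0,13] -4+32=28 >0 → r--

l=0, r=12, sum=18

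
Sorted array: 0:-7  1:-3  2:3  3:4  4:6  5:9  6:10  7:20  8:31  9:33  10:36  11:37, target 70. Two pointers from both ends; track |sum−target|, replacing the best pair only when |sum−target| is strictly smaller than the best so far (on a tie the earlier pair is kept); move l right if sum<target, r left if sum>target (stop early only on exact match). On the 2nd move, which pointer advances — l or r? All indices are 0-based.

l=0 r=11: -7+37=30 d=40 *, l++
l=1 r=11: -3+37=34 d=36 *, l++

l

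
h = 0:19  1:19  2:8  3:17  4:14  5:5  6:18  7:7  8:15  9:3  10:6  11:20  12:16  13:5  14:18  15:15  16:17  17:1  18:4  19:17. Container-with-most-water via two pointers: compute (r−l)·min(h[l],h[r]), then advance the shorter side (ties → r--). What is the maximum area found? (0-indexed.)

max area = 323

[0,19] min(19,17)*19=323 best=323 * → r--
[0,18] min(19,4)*18=72 best=323 → r--
[0,17] min(19,1)*17=17 best=323 → r--
[0,16] min(19,17)*16=272 best=323 → r--
[0,15] min(19,15)*15=225 best=323 → r--
[0,14] min(19,18)*14=252 best=323 → r--
[0,13] min(19,5)*13=65 best=323 → r--
[0,12] min(19,16)*12=192 best=323 → r--
[0,11] min(19,20)*11=209 best=323 → l++
[1,11] min(19,20)*10=190 best=323 → l++
[2,11] min(8,20)*9=72 best=323 → l++
[3,11] min(17,20)*8=136 best=323 → l++
[4,11] min(14,20)*7=98 best=323 → l++
[5,11] min(5,20)*6=30 best=323 → l++
[6,11] min(18,20)*5=90 best=323 → l++
[7,11] min(7,20)*4=28 best=323 → l++
[8,11] min(15,20)*3=45 best=323 → l++
[9,11] min(3,20)*2=6 best=323 → l++
[10,11] min(6,20)*1=6 best=323 → l++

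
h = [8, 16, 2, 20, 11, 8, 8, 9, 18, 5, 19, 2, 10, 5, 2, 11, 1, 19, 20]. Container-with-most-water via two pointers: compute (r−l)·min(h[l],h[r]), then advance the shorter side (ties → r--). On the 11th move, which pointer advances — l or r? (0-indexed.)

r

l=0 r=18: min(8,20)*18=144 best=144 *, l++
l=1 r=18: min(16,20)*17=272 best=272 *, l++
l=2 r=18: min(2,20)*16=32 best=272, l++
l=3 r=18: min(20,20)*15=300 best=300 *, r--
l=3 r=17: min(20,19)*14=266 best=300, r--
l=3 r=16: min(20,1)*13=13 best=300, r--
l=3 r=15: min(20,11)*12=132 best=300, r--
l=3 r=14: min(20,2)*11=22 best=300, r--
l=3 r=13: min(20,5)*10=50 best=300, r--
l=3 r=12: min(20,10)*9=90 best=300, r--
l=3 r=11: min(20,2)*8=16 best=300, r--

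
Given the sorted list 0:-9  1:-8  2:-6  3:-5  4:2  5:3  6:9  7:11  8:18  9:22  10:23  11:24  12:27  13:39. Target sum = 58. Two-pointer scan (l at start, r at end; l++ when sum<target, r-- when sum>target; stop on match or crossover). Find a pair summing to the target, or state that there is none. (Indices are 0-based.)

no pair

[0,13] -9+39=30 <58 → l++
[1,13] -8+39=31 <58 → l++
[2,13] -6+39=33 <58 → l++
[3,13] -5+39=34 <58 → l++
[4,13] 2+39=41 <58 → l++
[5,13] 3+39=42 <58 → l++
[6,13] 9+39=48 <58 → l++
[7,13] 11+39=50 <58 → l++
[8,13] 18+39=57 <58 → l++
[9,13] 22+39=61 >58 → r--
[9,12] 22+27=49 <58 → l++
[10,12] 23+27=50 <58 → l++
[11,12] 24+27=51 <58 → l++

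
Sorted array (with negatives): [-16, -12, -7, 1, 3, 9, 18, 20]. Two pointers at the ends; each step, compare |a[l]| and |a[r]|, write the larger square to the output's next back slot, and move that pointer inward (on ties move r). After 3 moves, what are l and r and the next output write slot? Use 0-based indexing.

l=1, r=5, next write slot=4

l=0 r=7: |-16|<=|20| out[7]=400, r--
l=0 r=6: |-16|<=|18| out[6]=324, r--
l=0 r=5: |-16|>|9| out[5]=256, l++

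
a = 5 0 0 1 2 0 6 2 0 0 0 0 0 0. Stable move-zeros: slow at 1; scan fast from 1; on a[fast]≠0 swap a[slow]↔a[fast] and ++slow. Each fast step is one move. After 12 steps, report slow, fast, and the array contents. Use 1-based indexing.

slow=1 fast=1: a[fast]=5≠0 swap→a[1]=5, slow++,fast++
slow=2 fast=2: a[fast]=0, fast++
slow=2 fast=3: a[fast]=0, fast++
slow=2 fast=4: a[fast]=1≠0 swap→a[2]=1, slow++,fast++
slow=3 fast=5: a[fast]=2≠0 swap→a[3]=2, slow++,fast++
slow=4 fast=6: a[fast]=0, fast++
slow=4 fast=7: a[fast]=6≠0 swap→a[4]=6, slow++,fast++
slow=5 fast=8: a[fast]=2≠0 swap→a[5]=2, slow++,fast++
slow=6 fast=9: a[fast]=0, fast++
slow=6 fast=10: a[fast]=0, fast++
slow=6 fast=11: a[fast]=0, fast++
slow=6 fast=12: a[fast]=0, fast++

slow=6, fast=13, a=[5, 1, 2, 6, 2, 0, 0, 0, 0, 0, 0, 0, 0, 0]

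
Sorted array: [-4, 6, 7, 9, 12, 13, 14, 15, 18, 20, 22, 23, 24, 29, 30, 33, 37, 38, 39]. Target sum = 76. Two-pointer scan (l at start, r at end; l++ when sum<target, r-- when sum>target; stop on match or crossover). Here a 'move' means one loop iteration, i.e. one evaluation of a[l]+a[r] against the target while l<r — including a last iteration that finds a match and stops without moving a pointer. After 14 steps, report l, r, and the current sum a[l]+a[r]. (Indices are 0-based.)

l=14, r=18, sum=69

l=0 r=18: -4+39=35 <76, l++
l=1 r=18: 6+39=45 <76, l++
l=2 r=18: 7+39=46 <76, l++
l=3 r=18: 9+39=48 <76, l++
l=4 r=18: 12+39=51 <76, l++
l=5 r=18: 13+39=52 <76, l++
l=6 r=18: 14+39=53 <76, l++
l=7 r=18: 15+39=54 <76, l++
l=8 r=18: 18+39=57 <76, l++
l=9 r=18: 20+39=59 <76, l++
l=10 r=18: 22+39=61 <76, l++
l=11 r=18: 23+39=62 <76, l++
l=12 r=18: 24+39=63 <76, l++
l=13 r=18: 29+39=68 <76, l++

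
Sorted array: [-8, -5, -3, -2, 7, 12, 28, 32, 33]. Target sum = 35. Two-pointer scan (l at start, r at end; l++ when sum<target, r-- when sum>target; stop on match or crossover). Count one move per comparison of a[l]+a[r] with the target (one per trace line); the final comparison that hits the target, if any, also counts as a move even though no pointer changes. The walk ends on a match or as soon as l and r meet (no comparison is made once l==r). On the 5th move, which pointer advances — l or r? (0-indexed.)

[0,8] -8+33=25 <35 → l++
[1,8] -5+33=28 <35 → l++
[2,8] -3+33=30 <35 → l++
[3,8] -2+33=31 <35 → l++
[4,8] 7+33=40 >35 → r--

r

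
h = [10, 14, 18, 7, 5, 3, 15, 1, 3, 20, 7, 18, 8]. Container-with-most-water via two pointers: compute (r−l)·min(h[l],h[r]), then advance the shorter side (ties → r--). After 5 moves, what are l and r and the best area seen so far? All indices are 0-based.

l=0 r=12: min(10,8)*12=96 best=96 *, r--
l=0 r=11: min(10,18)*11=110 best=110 *, l++
l=1 r=11: min(14,18)*10=140 best=140 *, l++
l=2 r=11: min(18,18)*9=162 best=162 *, r--
l=2 r=10: min(18,7)*8=56 best=162, r--

l=2, r=9, best area=162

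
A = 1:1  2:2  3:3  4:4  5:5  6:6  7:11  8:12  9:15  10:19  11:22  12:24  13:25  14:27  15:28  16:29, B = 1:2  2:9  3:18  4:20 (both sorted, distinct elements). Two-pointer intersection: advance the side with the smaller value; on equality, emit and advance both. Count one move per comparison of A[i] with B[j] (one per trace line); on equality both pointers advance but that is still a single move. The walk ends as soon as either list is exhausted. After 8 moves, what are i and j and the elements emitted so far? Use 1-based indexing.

i=8, j=3, emitted=[2]

[i=1,j=1] 1<2 → i++
[i=2,j=1] 2==2 emit → i++,j++
[i=3,j=2] 3<9 → i++
[i=4,j=2] 4<9 → i++
[i=5,j=2] 5<9 → i++
[i=6,j=2] 6<9 → i++
[i=7,j=2] 11>9 → j++
[i=7,j=3] 11<18 → i++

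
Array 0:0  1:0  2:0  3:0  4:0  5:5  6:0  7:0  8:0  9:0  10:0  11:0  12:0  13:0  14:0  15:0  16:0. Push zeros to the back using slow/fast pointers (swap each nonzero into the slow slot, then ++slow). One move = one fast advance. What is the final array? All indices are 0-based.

slow=0 fast=0: a[fast]=0, fast++
slow=0 fast=1: a[fast]=0, fast++
slow=0 fast=2: a[fast]=0, fast++
slow=0 fast=3: a[fast]=0, fast++
slow=0 fast=4: a[fast]=0, fast++
slow=0 fast=5: a[fast]=5≠0 swap→a[0]=5, slow++,fast++
slow=1 fast=6: a[fast]=0, fast++
slow=1 fast=7: a[fast]=0, fast++
slow=1 fast=8: a[fast]=0, fast++
slow=1 fast=9: a[fast]=0, fast++
slow=1 fast=10: a[fast]=0, fast++
slow=1 fast=11: a[fast]=0, fast++
slow=1 fast=12: a[fast]=0, fast++
slow=1 fast=13: a[fast]=0, fast++
slow=1 fast=14: a[fast]=0, fast++
slow=1 fast=15: a[fast]=0, fast++
slow=1 fast=16: a[fast]=0, fast++

[5, 0, 0, 0, 0, 0, 0, 0, 0, 0, 0, 0, 0, 0, 0, 0, 0]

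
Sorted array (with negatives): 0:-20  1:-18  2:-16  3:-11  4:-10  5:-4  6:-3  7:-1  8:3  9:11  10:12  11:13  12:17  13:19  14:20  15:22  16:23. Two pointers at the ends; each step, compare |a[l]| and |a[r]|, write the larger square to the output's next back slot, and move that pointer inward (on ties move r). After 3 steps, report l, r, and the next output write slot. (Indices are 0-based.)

l=0 r=16: |-20|<=|23| out[16]=529, r--
l=0 r=15: |-20|<=|22| out[15]=484, r--
l=0 r=14: |-20|<=|20| out[14]=400, r--

l=0, r=13, next write slot=13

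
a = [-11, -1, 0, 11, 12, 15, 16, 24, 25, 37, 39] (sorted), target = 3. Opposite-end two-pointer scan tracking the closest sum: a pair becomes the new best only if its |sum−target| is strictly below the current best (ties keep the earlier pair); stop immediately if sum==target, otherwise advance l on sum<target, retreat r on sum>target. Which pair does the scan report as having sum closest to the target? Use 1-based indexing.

l=1 r=11: -11+39=28 d=25 *, r--
l=1 r=10: -11+37=26 d=23 *, r--
l=1 r=9: -11+25=14 d=11 *, r--
l=1 r=8: -11+24=13 d=10 *, r--
l=1 r=7: -11+16=5 d=2 *, r--
l=1 r=6: -11+15=4 d=1 *, r--
l=1 r=5: -11+12=1 d=2, l++
l=2 r=5: -1+12=11 d=8, r--
l=2 r=4: -1+11=10 d=7, r--
l=2 r=3: -1+0=-1 d=4, l++

pair (-11, 15) with sum 4 (|Δ|=1)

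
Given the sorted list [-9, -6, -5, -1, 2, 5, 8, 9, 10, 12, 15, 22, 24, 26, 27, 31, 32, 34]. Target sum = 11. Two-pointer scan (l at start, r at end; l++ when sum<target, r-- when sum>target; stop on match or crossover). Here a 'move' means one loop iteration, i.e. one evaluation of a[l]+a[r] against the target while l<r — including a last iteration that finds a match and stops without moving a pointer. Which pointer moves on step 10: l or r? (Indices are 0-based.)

[0,17] -9+34=25 >11 → r--
[0,16] -9+32=23 >11 → r--
[0,15] -9+31=22 >11 → r--
[0,14] -9+27=18 >11 → r--
[0,13] -9+26=17 >11 → r--
[0,12] -9+24=15 >11 → r--
[0,11] -9+22=13 >11 → r--
[0,10] -9+15=6 <11 → l++
[1,10] -6+15=9 <11 → l++
[2,10] -5+15=10 <11 → l++

l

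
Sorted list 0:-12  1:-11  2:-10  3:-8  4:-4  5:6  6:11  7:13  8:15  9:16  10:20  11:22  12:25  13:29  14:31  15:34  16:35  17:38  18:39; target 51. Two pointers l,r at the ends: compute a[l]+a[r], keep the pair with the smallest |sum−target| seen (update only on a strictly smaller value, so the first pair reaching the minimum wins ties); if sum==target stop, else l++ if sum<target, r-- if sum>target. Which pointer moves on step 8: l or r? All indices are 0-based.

r

[0,18] -12+39=27 d=24 * → l++
[1,18] -11+39=28 d=23 * → l++
[2,18] -10+39=29 d=22 * → l++
[3,18] -8+39=31 d=20 * → l++
[4,18] -4+39=35 d=16 * → l++
[5,18] 6+39=45 d=6 * → l++
[6,18] 11+39=50 d=1 * → l++
[7,18] 13+39=52 d=1 → r--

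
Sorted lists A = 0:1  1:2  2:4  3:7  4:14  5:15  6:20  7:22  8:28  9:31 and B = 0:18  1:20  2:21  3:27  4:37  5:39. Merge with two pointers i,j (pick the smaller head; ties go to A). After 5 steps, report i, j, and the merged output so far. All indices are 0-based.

i=5, j=0, merged so far=[1, 2, 4, 7, 14]

[i=0,j=0] A[i]=1<=B[j]=18 take 1 → i++
[i=1,j=0] A[i]=2<=B[j]=18 take 2 → i++
[i=2,j=0] A[i]=4<=B[j]=18 take 4 → i++
[i=3,j=0] A[i]=7<=B[j]=18 take 7 → i++
[i=4,j=0] A[i]=14<=B[j]=18 take 14 → i++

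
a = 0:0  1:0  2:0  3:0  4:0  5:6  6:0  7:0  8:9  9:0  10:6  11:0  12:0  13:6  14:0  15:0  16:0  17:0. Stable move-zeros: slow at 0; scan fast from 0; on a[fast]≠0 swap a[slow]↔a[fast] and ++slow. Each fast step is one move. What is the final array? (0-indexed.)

(s=0,f=0) a[fast]=0 → fast++
(s=0,f=1) a[fast]=0 → fast++
(s=0,f=2) a[fast]=0 → fast++
(s=0,f=3) a[fast]=0 → fast++
(s=0,f=4) a[fast]=0 → fast++
(s=0,f=5) a[fast]=6≠0 swap→a[0]=6 → slow++,fast++
(s=1,f=6) a[fast]=0 → fast++
(s=1,f=7) a[fast]=0 → fast++
(s=1,f=8) a[fast]=9≠0 swap→a[1]=9 → slow++,fast++
(s=2,f=9) a[fast]=0 → fast++
(s=2,f=10) a[fast]=6≠0 swap→a[2]=6 → slow++,fast++
(s=3,f=11) a[fast]=0 → fast++
(s=3,f=12) a[fast]=0 → fast++
(s=3,f=13) a[fast]=6≠0 swap→a[3]=6 → slow++,fast++
(s=4,f=14) a[fast]=0 → fast++
(s=4,f=15) a[fast]=0 → fast++
(s=4,f=16) a[fast]=0 → fast++
(s=4,f=17) a[fast]=0 → fast++

[6, 9, 6, 6, 0, 0, 0, 0, 0, 0, 0, 0, 0, 0, 0, 0, 0, 0]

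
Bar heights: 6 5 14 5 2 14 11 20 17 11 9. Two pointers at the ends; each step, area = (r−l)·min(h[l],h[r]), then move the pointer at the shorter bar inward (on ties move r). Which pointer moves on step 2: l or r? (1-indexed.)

l

l=1 r=11: min(6,9)*10=60 best=60 *, l++
l=2 r=11: min(5,9)*9=45 best=60, l++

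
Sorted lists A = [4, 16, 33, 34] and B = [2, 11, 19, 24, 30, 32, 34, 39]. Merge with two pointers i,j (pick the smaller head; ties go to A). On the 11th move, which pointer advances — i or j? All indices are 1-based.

j

[i=1,j=1] A[i]=4>B[j]=2 take 2 → j++
[i=1,j=2] A[i]=4<=B[j]=11 take 4 → i++
[i=2,j=2] A[i]=16>B[j]=11 take 11 → j++
[i=2,j=3] A[i]=16<=B[j]=19 take 16 → i++
[i=3,j=3] A[i]=33>B[j]=19 take 19 → j++
[i=3,j=4] A[i]=33>B[j]=24 take 24 → j++
[i=3,j=5] A[i]=33>B[j]=30 take 30 → j++
[i=3,j=6] A[i]=33>B[j]=32 take 32 → j++
[i=3,j=7] A[i]=33<=B[j]=34 take 33 → i++
[i=4,j=7] A[i]=34<=B[j]=34 take 34 → i++
[i=5,j=7] A done, take B[j]=34 → j++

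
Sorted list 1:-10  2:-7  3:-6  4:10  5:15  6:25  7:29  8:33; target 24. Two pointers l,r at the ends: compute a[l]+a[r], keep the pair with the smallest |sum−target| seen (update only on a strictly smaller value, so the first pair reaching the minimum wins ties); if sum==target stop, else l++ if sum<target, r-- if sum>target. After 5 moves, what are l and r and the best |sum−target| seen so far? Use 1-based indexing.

l=4, r=6, best |Δ|=1

l=1 r=8: -10+33=23 d=1 *, l++
l=2 r=8: -7+33=26 d=2, r--
l=2 r=7: -7+29=22 d=2, l++
l=3 r=7: -6+29=23 d=1, l++
l=4 r=7: 10+29=39 d=15, r--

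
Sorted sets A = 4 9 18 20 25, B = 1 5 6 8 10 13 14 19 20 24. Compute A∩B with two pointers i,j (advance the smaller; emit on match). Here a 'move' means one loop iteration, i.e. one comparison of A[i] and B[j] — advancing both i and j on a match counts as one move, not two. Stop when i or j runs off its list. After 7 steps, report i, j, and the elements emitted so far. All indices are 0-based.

i=2, j=5, emitted=[]

[i=0,j=0] 4>1 → j++
[i=0,j=1] 4<5 → i++
[i=1,j=1] 9>5 → j++
[i=1,j=2] 9>6 → j++
[i=1,j=3] 9>8 → j++
[i=1,j=4] 9<10 → i++
[i=2,j=4] 18>10 → j++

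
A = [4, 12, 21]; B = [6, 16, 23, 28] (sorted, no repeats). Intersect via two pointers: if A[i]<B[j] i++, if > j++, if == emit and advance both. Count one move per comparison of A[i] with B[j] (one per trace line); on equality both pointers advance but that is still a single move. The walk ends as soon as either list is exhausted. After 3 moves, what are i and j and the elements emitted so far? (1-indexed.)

i=3, j=2, emitted=[]

i=1 j=1: 4<6, i++
i=2 j=1: 12>6, j++
i=2 j=2: 12<16, i++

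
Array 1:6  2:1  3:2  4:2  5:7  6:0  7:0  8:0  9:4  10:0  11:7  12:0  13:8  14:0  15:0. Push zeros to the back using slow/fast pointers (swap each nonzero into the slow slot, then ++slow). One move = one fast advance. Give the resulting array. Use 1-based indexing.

[6, 1, 2, 2, 7, 4, 7, 8, 0, 0, 0, 0, 0, 0, 0]

(s=1,f=1) a[fast]=6≠0 swap→a[1]=6 → slow++,fast++
(s=2,f=2) a[fast]=1≠0 swap→a[2]=1 → slow++,fast++
(s=3,f=3) a[fast]=2≠0 swap→a[3]=2 → slow++,fast++
(s=4,f=4) a[fast]=2≠0 swap→a[4]=2 → slow++,fast++
(s=5,f=5) a[fast]=7≠0 swap→a[5]=7 → slow++,fast++
(s=6,f=6) a[fast]=0 → fast++
(s=6,f=7) a[fast]=0 → fast++
(s=6,f=8) a[fast]=0 → fast++
(s=6,f=9) a[fast]=4≠0 swap→a[6]=4 → slow++,fast++
(s=7,f=10) a[fast]=0 → fast++
(s=7,f=11) a[fast]=7≠0 swap→a[7]=7 → slow++,fast++
(s=8,f=12) a[fast]=0 → fast++
(s=8,f=13) a[fast]=8≠0 swap→a[8]=8 → slow++,fast++
(s=9,f=14) a[fast]=0 → fast++
(s=9,f=15) a[fast]=0 → fast++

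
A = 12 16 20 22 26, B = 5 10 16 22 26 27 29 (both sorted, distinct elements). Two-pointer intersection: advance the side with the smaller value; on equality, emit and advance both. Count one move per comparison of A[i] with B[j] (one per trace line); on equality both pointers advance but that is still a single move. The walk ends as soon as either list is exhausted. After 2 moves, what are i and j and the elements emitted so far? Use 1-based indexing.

i=1, j=3, emitted=[]

[i=1,j=1] 12>5 → j++
[i=1,j=2] 12>10 → j++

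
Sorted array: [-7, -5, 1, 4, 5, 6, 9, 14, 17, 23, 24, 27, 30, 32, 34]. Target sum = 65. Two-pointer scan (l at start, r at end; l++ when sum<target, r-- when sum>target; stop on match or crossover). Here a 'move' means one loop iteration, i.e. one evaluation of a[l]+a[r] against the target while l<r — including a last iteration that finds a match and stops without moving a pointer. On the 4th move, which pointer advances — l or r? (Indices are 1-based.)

l

l=1 r=15: -7+34=27 <65, l++
l=2 r=15: -5+34=29 <65, l++
l=3 r=15: 1+34=35 <65, l++
l=4 r=15: 4+34=38 <65, l++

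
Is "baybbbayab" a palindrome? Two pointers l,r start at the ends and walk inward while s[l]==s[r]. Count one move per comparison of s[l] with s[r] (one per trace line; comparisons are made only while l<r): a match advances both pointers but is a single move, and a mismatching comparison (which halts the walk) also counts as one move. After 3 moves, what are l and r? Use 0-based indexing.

[0,9] 'b'=='b' → l++,r--
[1,8] 'a'=='a' → l++,r--
[2,7] 'y'=='y' → l++,r--

l=3, r=6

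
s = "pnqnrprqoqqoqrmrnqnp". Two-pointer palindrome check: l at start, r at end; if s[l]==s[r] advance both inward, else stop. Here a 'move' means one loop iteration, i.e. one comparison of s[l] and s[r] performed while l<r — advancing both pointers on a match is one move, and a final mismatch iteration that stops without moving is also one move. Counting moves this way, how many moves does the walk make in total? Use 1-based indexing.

[1,20] 'p'=='p' → l++,r--
[2,19] 'n'=='n' → l++,r--
[3,18] 'q'=='q' → l++,r--
[4,17] 'n'=='n' → l++,r--
[5,16] 'r'=='r' → l++,r--
[6,15] 'p'!='m' → stop

6 moves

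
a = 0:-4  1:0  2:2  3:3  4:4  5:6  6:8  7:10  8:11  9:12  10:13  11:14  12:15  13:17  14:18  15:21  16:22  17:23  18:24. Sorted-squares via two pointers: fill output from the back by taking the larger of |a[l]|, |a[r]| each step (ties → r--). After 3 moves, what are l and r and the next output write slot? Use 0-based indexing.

l=0 r=18: |-4|<=|24| out[18]=576, r--
l=0 r=17: |-4|<=|23| out[17]=529, r--
l=0 r=16: |-4|<=|22| out[16]=484, r--

l=0, r=15, next write slot=15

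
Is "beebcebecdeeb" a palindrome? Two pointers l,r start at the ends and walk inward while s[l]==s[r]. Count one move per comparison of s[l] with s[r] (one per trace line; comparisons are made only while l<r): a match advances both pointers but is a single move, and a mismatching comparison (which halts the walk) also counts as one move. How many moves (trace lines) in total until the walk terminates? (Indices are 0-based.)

4 moves

[0,12] 'b'=='b' → l++,r--
[1,11] 'e'=='e' → l++,r--
[2,10] 'e'=='e' → l++,r--
[3,9] 'b'!='d' → stop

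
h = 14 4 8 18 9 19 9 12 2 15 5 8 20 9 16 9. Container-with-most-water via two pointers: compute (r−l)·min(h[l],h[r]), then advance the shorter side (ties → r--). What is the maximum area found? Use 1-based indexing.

max area = 196

l=1 r=16: min(14,9)*15=135 best=135 *, r--
l=1 r=15: min(14,16)*14=196 best=196 *, l++
l=2 r=15: min(4,16)*13=52 best=196, l++
l=3 r=15: min(8,16)*12=96 best=196, l++
l=4 r=15: min(18,16)*11=176 best=196, r--
l=4 r=14: min(18,9)*10=90 best=196, r--
l=4 r=13: min(18,20)*9=162 best=196, l++
l=5 r=13: min(9,20)*8=72 best=196, l++
l=6 r=13: min(19,20)*7=133 best=196, l++
l=7 r=13: min(9,20)*6=54 best=196, l++
l=8 r=13: min(12,20)*5=60 best=196, l++
l=9 r=13: min(2,20)*4=8 best=196, l++
l=10 r=13: min(15,20)*3=45 best=196, l++
l=11 r=13: min(5,20)*2=10 best=196, l++
l=12 r=13: min(8,20)*1=8 best=196, l++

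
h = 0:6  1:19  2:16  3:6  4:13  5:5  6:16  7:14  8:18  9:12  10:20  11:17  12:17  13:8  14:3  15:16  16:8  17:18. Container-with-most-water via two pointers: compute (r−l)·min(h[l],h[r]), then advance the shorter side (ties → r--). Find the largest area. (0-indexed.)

[0,17] min(6,18)*17=102 best=102 * → l++
[1,17] min(19,18)*16=288 best=288 * → r--
[1,16] min(19,8)*15=120 best=288 → r--
[1,15] min(19,16)*14=224 best=288 → r--
[1,14] min(19,3)*13=39 best=288 → r--
[1,13] min(19,8)*12=96 best=288 → r--
[1,12] min(19,17)*11=187 best=288 → r--
[1,11] min(19,17)*10=170 best=288 → r--
[1,10] min(19,20)*9=171 best=288 → l++
[2,10] min(16,20)*8=128 best=288 → l++
[3,10] min(6,20)*7=42 best=288 → l++
[4,10] min(13,20)*6=78 best=288 → l++
[5,10] min(5,20)*5=25 best=288 → l++
[6,10] min(16,20)*4=64 best=288 → l++
[7,10] min(14,20)*3=42 best=288 → l++
[8,10] min(18,20)*2=36 best=288 → l++
[9,10] min(12,20)*1=12 best=288 → l++

max area = 288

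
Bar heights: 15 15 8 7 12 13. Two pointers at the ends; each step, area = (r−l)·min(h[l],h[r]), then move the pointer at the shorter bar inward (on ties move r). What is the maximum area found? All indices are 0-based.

max area = 65

l=0 r=5: min(15,13)*5=65 best=65 *, r--
l=0 r=4: min(15,12)*4=48 best=65, r--
l=0 r=3: min(15,7)*3=21 best=65, r--
l=0 r=2: min(15,8)*2=16 best=65, r--
l=0 r=1: min(15,15)*1=15 best=65, r--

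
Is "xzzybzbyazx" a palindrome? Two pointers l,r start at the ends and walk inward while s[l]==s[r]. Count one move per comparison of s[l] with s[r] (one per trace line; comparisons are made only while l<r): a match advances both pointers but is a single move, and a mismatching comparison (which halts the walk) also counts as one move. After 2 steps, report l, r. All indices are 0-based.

l=2, r=8

l=0 r=10: 'x'=='x', l++,r--
l=1 r=9: 'z'=='z', l++,r--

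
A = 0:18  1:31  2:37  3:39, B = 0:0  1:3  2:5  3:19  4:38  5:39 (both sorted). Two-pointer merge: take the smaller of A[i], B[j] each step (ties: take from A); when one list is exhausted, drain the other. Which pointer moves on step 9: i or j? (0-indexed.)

[i=0,j=0] A[i]=18>B[j]=0 take 0 → j++
[i=0,j=1] A[i]=18>B[j]=3 take 3 → j++
[i=0,j=2] A[i]=18>B[j]=5 take 5 → j++
[i=0,j=3] A[i]=18<=B[j]=19 take 18 → i++
[i=1,j=3] A[i]=31>B[j]=19 take 19 → j++
[i=1,j=4] A[i]=31<=B[j]=38 take 31 → i++
[i=2,j=4] A[i]=37<=B[j]=38 take 37 → i++
[i=3,j=4] A[i]=39>B[j]=38 take 38 → j++
[i=3,j=5] A[i]=39<=B[j]=39 take 39 → i++

i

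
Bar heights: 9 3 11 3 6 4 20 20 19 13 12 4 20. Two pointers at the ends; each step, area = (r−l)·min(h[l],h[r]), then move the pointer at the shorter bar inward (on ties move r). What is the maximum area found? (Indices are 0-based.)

[0,12] min(9,20)*12=108 best=108 * → l++
[1,12] min(3,20)*11=33 best=108 → l++
[2,12] min(11,20)*10=110 best=110 * → l++
[3,12] min(3,20)*9=27 best=110 → l++
[4,12] min(6,20)*8=48 best=110 → l++
[5,12] min(4,20)*7=28 best=110 → l++
[6,12] min(20,20)*6=120 best=120 * → r--
[6,11] min(20,4)*5=20 best=120 → r--
[6,10] min(20,12)*4=48 best=120 → r--
[6,9] min(20,13)*3=39 best=120 → r--
[6,8] min(20,19)*2=38 best=120 → r--
[6,7] min(20,20)*1=20 best=120 → r--

max area = 120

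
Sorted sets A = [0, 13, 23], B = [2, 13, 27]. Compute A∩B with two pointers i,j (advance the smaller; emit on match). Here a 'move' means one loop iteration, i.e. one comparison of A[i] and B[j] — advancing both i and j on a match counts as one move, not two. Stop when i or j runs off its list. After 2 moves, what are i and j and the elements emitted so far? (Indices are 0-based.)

[i=0,j=0] 0<2 → i++
[i=1,j=0] 13>2 → j++

i=1, j=1, emitted=[]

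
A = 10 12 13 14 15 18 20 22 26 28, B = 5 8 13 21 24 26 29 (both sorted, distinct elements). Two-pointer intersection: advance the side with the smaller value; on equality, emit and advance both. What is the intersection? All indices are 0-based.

[i=0,j=0] 10>5 → j++
[i=0,j=1] 10>8 → j++
[i=0,j=2] 10<13 → i++
[i=1,j=2] 12<13 → i++
[i=2,j=2] 13==13 emit → i++,j++
[i=3,j=3] 14<21 → i++
[i=4,j=3] 15<21 → i++
[i=5,j=3] 18<21 → i++
[i=6,j=3] 20<21 → i++
[i=7,j=3] 22>21 → j++
[i=7,j=4] 22<24 → i++
[i=8,j=4] 26>24 → j++
[i=8,j=5] 26==26 emit → i++,j++
[i=9,j=6] 28<29 → i++

intersection = [13, 26]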